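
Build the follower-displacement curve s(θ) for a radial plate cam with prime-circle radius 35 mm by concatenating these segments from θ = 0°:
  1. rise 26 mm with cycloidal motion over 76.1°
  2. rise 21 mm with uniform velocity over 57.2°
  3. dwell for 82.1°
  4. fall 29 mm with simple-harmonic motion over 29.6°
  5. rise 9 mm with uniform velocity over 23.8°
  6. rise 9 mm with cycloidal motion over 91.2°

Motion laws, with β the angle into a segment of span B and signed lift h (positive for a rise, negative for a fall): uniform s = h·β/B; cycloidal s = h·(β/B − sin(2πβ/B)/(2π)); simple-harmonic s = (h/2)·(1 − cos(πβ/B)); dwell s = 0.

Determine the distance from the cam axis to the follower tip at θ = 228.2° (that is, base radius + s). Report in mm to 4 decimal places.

seg 1 [0°–76.1°] cycloidal, h=26: full span → s += 26 → s = 26.0000
seg 2 [76.1°–133.3°] uniform, h=21: full span → s += 21 → s = 47.0000
seg 3 [133.3°–215.4°] dwell: s stays 47.0000
seg 4 [215.4°–245°] simple-harmonic, h=-29: θ=228.2° here. β=12.8, B=29.6. -29/2·(1 − cos(π·0.4324)) = -11.4452 → s = 35.5548
radial distance = base radius + s = 35 + 35.5548 = 70.5548

70.5548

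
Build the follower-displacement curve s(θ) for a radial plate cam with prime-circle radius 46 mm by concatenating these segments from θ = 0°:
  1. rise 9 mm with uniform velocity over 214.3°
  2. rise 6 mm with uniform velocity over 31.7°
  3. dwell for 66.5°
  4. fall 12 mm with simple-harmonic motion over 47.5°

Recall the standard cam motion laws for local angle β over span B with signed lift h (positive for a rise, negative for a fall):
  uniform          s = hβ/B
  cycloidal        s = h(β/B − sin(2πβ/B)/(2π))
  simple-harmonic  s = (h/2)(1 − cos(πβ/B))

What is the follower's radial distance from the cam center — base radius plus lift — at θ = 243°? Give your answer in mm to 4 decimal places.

seg 1 [0°–214.3°] uniform, h=9: full span → s += 9 → s = 9.0000
seg 2 [214.3°–246°] uniform, h=6: θ=243° here. β=28.7, B=31.7. 6·28.7/31.7 = 5.4322 → s = 14.4322
radial distance = base radius + s = 46 + 14.4322 = 60.4322

60.4322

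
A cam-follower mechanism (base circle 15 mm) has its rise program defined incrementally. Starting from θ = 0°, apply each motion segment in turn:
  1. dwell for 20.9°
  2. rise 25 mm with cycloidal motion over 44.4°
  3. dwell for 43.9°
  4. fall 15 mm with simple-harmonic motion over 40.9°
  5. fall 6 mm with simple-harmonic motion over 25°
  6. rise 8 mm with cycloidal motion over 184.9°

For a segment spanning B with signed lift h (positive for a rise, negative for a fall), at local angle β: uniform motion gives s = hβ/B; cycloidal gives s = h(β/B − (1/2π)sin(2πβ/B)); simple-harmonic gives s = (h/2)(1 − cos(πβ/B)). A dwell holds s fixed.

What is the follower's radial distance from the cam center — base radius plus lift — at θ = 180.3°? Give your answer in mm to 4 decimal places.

seg 1 [0°–20.9°] dwell: s stays 0.0000
seg 2 [20.9°–65.3°] cycloidal, h=25: full span → s += 25 → s = 25.0000
seg 3 [65.3°–109.2°] dwell: s stays 25.0000
seg 4 [109.2°–150.1°] simple-harmonic, h=-15: full span → s += -15 → s = 10.0000
seg 5 [150.1°–175.1°] simple-harmonic, h=-6: full span → s += -6 → s = 4.0000
seg 6 [175.1°–360°] cycloidal, h=8: θ=180.3° here. β=5.2, B=184.9. 8·(0.0281 − sin(2π·0.0281)/(2π)) = 0.0012 → s = 4.0012
radial distance = base radius + s = 15 + 4.0012 = 19.0012

19.0012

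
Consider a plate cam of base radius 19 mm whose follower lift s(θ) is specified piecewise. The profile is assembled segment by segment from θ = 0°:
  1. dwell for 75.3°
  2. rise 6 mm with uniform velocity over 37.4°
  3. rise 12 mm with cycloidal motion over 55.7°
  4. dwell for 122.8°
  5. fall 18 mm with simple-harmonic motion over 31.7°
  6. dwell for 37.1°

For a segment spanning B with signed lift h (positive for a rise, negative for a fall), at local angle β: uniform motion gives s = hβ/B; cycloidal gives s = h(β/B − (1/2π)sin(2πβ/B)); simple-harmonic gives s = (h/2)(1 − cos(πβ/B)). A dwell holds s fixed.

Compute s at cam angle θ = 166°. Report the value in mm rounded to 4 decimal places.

seg 1 [0°–75.3°] dwell: s stays 0.0000
seg 2 [75.3°–112.7°] uniform, h=6: full span → s += 6 → s = 6.0000
seg 3 [112.7°–168.4°] cycloidal, h=12: θ=166° here. β=53.3, B=55.7. 12·(0.9569 − sin(2π·0.9569)/(2π)) = 11.9937 → s = 17.9937

17.9937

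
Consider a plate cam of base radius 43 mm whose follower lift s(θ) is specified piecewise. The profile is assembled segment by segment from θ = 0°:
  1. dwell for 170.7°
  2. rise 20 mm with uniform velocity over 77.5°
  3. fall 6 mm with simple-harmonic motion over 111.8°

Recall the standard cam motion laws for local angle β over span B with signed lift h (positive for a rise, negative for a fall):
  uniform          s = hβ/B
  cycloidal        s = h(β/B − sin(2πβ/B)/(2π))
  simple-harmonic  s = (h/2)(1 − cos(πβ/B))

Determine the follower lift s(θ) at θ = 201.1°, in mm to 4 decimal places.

seg 1 [0°–170.7°] dwell: s stays 0.0000
seg 2 [170.7°–248.2°] uniform, h=20: θ=201.1° here. β=30.4, B=77.5. 20·30.4/77.5 = 7.8452 → s = 7.8452

7.8452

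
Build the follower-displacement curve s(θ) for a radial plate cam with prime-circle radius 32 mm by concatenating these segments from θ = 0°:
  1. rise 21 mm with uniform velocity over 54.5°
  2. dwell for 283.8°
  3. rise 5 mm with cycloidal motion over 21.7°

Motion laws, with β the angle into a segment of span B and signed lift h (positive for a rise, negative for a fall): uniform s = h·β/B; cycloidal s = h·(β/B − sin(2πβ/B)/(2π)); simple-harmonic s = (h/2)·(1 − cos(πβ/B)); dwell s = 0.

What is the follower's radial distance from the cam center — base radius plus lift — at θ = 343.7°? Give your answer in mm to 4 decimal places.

seg 1 [0°–54.5°] uniform, h=21: full span → s += 21 → s = 21.0000
seg 2 [54.5°–338.3°] dwell: s stays 21.0000
seg 3 [338.3°–360°] cycloidal, h=5: θ=343.7° here. β=5.4, B=21.7. 5·(0.2488 − sin(2π·0.2488)/(2π)) = 0.4485 → s = 21.4485
radial distance = base radius + s = 32 + 21.4485 = 53.4485

53.4485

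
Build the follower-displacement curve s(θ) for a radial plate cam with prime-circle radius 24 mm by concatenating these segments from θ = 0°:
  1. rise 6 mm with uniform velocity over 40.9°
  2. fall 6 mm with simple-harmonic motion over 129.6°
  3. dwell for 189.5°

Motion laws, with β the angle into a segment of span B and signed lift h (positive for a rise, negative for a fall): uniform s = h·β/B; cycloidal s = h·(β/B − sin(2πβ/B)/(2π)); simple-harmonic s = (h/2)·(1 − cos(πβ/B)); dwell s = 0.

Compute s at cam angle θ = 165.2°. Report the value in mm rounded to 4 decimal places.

seg 1 [0°–40.9°] uniform, h=6: full span → s += 6 → s = 6.0000
seg 2 [40.9°–170.5°] simple-harmonic, h=-6: θ=165.2° here. β=124.3, B=129.6. -6/2·(1 − cos(π·0.9591)) = -5.9753 → s = 0.0247

0.0247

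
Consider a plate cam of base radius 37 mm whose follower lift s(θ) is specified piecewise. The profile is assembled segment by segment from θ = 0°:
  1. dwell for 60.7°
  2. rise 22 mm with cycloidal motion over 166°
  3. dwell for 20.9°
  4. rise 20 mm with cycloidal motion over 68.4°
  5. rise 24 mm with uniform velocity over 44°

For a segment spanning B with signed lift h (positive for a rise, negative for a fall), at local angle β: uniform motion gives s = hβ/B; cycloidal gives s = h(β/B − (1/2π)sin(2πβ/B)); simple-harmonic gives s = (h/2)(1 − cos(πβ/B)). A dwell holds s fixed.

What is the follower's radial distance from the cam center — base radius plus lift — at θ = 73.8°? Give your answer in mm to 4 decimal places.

seg 1 [0°–60.7°] dwell: s stays 0.0000
seg 2 [60.7°–226.7°] cycloidal, h=22: θ=73.8° here. β=13.1, B=166. 22·(0.0789 − sin(2π·0.0789)/(2π)) = 0.0703 → s = 0.0703
radial distance = base radius + s = 37 + 0.0703 = 37.0703

37.0703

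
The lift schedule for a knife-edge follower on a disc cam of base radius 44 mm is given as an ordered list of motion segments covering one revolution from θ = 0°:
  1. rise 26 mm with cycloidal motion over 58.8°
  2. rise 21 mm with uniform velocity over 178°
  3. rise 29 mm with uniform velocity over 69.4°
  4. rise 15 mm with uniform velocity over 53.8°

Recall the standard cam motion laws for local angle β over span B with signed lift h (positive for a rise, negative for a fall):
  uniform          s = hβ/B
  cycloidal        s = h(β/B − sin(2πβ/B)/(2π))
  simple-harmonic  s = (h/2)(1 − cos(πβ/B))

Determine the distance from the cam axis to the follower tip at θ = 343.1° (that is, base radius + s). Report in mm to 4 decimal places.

seg 1 [0°–58.8°] cycloidal, h=26: full span → s += 26 → s = 26.0000
seg 2 [58.8°–236.8°] uniform, h=21: full span → s += 21 → s = 47.0000
seg 3 [236.8°–306.2°] uniform, h=29: full span → s += 29 → s = 76.0000
seg 4 [306.2°–360°] uniform, h=15: θ=343.1° here. β=36.9, B=53.8. 15·36.9/53.8 = 10.2881 → s = 86.2881
radial distance = base radius + s = 44 + 86.2881 = 130.2881

130.2881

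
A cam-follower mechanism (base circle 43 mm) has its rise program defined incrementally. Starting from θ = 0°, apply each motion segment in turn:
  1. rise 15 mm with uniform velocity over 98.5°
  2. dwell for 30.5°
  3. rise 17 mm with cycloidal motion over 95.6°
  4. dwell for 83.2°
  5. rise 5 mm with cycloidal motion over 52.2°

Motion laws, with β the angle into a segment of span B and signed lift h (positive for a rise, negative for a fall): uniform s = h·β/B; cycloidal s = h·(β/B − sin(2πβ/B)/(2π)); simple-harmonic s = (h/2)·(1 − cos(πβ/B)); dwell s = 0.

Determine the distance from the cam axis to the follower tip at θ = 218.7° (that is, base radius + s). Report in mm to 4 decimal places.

seg 1 [0°–98.5°] uniform, h=15: full span → s += 15 → s = 15.0000
seg 2 [98.5°–129°] dwell: s stays 15.0000
seg 3 [129°–224.6°] cycloidal, h=17: θ=218.7° here. β=89.7, B=95.6. 17·(0.9383 − sin(2π·0.9383)/(2π)) = 16.9739 → s = 31.9739
radial distance = base radius + s = 43 + 31.9739 = 74.9739

74.9739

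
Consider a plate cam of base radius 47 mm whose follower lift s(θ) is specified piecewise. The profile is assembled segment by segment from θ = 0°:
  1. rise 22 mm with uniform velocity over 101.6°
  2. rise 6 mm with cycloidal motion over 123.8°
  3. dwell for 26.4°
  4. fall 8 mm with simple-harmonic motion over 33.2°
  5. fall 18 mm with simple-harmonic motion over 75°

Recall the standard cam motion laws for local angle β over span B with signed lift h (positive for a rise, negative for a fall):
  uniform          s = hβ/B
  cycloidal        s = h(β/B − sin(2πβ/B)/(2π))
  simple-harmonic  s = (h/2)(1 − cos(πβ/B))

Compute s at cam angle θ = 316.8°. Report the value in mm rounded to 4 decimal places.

seg 1 [0°–101.6°] uniform, h=22: full span → s += 22 → s = 22.0000
seg 2 [101.6°–225.4°] cycloidal, h=6: full span → s += 6 → s = 28.0000
seg 3 [225.4°–251.8°] dwell: s stays 28.0000
seg 4 [251.8°–285°] simple-harmonic, h=-8: full span → s += -8 → s = 20.0000
seg 5 [285°–360°] simple-harmonic, h=-18: θ=316.8° here. β=31.8, B=75. -18/2·(1 − cos(π·0.4240)) = -6.8715 → s = 13.1285

13.1285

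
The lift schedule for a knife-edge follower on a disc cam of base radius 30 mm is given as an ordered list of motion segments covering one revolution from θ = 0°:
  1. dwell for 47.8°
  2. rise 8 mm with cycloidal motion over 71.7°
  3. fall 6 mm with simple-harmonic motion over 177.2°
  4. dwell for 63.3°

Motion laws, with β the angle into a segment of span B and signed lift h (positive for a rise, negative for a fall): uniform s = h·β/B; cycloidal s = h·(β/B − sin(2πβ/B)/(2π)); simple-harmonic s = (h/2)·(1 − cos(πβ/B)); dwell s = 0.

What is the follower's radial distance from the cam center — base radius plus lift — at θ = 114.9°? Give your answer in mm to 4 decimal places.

seg 1 [0°–47.8°] dwell: s stays 0.0000
seg 2 [47.8°–119.5°] cycloidal, h=8: θ=114.9° here. β=67.1, B=71.7. 8·(0.9358 − sin(2π·0.9358)/(2π)) = 7.9862 → s = 7.9862
radial distance = base radius + s = 30 + 7.9862 = 37.9862

37.9862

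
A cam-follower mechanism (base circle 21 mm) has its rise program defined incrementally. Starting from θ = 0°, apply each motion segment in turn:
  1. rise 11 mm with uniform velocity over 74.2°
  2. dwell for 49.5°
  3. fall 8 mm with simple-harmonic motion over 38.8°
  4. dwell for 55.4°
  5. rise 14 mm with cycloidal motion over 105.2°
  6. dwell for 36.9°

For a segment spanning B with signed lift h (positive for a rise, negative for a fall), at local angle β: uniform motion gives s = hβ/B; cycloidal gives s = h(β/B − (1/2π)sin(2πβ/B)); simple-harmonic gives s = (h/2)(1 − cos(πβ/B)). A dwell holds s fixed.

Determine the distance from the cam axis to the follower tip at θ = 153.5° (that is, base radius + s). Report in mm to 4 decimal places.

seg 1 [0°–74.2°] uniform, h=11: full span → s += 11 → s = 11.0000
seg 2 [74.2°–123.7°] dwell: s stays 11.0000
seg 3 [123.7°–162.5°] simple-harmonic, h=-8: θ=153.5° here. β=29.8, B=38.8. -8/2·(1 − cos(π·0.7680)) = -6.9841 → s = 4.0159
radial distance = base radius + s = 21 + 4.0159 = 25.0159

25.0159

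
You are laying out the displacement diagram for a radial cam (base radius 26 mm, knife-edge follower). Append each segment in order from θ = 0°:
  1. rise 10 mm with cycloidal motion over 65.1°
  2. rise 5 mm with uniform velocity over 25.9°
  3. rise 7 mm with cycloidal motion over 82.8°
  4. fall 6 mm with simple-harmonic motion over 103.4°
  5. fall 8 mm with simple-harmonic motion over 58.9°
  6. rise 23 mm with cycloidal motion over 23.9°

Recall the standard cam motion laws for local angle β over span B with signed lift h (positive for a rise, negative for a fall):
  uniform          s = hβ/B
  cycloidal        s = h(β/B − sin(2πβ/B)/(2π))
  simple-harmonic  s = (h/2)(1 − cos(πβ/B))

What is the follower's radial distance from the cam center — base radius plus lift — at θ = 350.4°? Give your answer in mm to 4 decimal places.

seg 1 [0°–65.1°] cycloidal, h=10: full span → s += 10 → s = 10.0000
seg 2 [65.1°–91°] uniform, h=5: full span → s += 5 → s = 15.0000
seg 3 [91°–173.8°] cycloidal, h=7: full span → s += 7 → s = 22.0000
seg 4 [173.8°–277.2°] simple-harmonic, h=-6: full span → s += -6 → s = 16.0000
seg 5 [277.2°–336.1°] simple-harmonic, h=-8: full span → s += -8 → s = 8.0000
seg 6 [336.1°–360°] cycloidal, h=23: θ=350.4° here. β=14.3, B=23.9. 23·(0.5983 − sin(2π·0.5983)/(2π)) = 15.8819 → s = 23.8819
radial distance = base radius + s = 26 + 23.8819 = 49.8819

49.8819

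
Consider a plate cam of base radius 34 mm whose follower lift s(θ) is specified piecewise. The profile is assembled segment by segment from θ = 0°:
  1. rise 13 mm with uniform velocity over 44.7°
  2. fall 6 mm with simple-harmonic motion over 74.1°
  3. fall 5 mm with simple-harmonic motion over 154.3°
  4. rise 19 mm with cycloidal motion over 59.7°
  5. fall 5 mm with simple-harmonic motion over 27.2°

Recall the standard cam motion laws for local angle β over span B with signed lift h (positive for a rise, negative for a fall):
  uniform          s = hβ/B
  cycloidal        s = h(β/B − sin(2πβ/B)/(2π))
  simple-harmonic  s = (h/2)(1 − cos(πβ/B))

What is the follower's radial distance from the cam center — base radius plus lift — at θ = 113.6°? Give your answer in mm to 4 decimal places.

seg 1 [0°–44.7°] uniform, h=13: full span → s += 13 → s = 13.0000
seg 2 [44.7°–118.8°] simple-harmonic, h=-6: θ=113.6° here. β=68.9, B=74.1. -6/2·(1 − cos(π·0.9298)) = -5.9274 → s = 7.0726
radial distance = base radius + s = 34 + 7.0726 = 41.0726

41.0726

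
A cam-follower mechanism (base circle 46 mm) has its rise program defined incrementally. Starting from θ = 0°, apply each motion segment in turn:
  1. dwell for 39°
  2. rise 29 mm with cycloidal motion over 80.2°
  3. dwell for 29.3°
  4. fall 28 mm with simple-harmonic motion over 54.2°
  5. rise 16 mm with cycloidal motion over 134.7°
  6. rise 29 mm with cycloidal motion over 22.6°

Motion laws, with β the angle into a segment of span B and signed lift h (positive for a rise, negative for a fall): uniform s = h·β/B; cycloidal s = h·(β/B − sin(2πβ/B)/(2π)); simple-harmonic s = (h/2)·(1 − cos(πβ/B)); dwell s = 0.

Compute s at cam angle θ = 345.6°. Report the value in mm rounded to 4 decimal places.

seg 1 [0°–39°] dwell: s stays 0.0000
seg 2 [39°–119.2°] cycloidal, h=29: full span → s += 29 → s = 29.0000
seg 3 [119.2°–148.5°] dwell: s stays 29.0000
seg 4 [148.5°–202.7°] simple-harmonic, h=-28: full span → s += -28 → s = 1.0000
seg 5 [202.7°–337.4°] cycloidal, h=16: full span → s += 16 → s = 17.0000
seg 6 [337.4°–360°] cycloidal, h=29: θ=345.6° here. β=8.2, B=22.6. 29·(0.3628 − sin(2π·0.3628)/(2π)) = 7.0187 → s = 24.0187

24.0187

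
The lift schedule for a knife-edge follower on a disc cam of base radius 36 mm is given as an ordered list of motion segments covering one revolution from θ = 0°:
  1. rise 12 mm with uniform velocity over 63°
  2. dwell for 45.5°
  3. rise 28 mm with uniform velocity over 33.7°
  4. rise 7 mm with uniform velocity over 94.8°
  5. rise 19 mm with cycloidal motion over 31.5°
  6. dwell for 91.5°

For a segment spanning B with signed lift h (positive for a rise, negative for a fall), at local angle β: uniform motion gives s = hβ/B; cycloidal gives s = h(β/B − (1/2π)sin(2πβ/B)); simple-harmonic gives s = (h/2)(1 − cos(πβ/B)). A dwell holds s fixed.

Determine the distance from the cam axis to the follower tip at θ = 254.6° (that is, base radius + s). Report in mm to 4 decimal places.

seg 1 [0°–63°] uniform, h=12: full span → s += 12 → s = 12.0000
seg 2 [63°–108.5°] dwell: s stays 12.0000
seg 3 [108.5°–142.2°] uniform, h=28: full span → s += 28 → s = 40.0000
seg 4 [142.2°–237°] uniform, h=7: full span → s += 7 → s = 47.0000
seg 5 [237°–268.5°] cycloidal, h=19: θ=254.6° here. β=17.6, B=31.5. 19·(0.5587 − sin(2π·0.5587)/(2π)) = 11.7066 → s = 58.7066
radial distance = base radius + s = 36 + 58.7066 = 94.7066

94.7066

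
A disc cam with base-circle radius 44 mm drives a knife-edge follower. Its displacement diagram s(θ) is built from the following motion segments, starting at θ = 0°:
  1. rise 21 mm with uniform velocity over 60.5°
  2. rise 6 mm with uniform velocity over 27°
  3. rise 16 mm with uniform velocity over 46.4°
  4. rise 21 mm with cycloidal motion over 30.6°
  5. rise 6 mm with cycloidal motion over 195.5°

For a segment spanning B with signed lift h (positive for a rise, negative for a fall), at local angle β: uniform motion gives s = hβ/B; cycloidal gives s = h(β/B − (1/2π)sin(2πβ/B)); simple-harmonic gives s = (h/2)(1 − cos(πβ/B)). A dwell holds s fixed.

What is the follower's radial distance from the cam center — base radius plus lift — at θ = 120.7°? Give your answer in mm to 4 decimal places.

seg 1 [0°–60.5°] uniform, h=21: full span → s += 21 → s = 21.0000
seg 2 [60.5°–87.5°] uniform, h=6: full span → s += 6 → s = 27.0000
seg 3 [87.5°–133.9°] uniform, h=16: θ=120.7° here. β=33.2, B=46.4. 16·33.2/46.4 = 11.4483 → s = 38.4483
radial distance = base radius + s = 44 + 38.4483 = 82.4483

82.4483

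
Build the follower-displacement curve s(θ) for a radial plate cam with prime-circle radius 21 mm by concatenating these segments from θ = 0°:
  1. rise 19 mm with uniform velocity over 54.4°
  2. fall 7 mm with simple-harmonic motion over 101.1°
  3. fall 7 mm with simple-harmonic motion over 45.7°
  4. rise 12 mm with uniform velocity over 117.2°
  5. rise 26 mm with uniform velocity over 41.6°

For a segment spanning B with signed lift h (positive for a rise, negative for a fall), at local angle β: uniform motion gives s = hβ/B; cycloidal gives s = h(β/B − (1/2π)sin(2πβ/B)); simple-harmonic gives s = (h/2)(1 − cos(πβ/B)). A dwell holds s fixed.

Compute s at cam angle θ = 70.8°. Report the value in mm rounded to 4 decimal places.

seg 1 [0°–54.4°] uniform, h=19: full span → s += 19 → s = 19.0000
seg 2 [54.4°–155.5°] simple-harmonic, h=-7: θ=70.8° here. β=16.4, B=101.1. -7/2·(1 − cos(π·0.1622)) = -0.4447 → s = 18.5553

18.5553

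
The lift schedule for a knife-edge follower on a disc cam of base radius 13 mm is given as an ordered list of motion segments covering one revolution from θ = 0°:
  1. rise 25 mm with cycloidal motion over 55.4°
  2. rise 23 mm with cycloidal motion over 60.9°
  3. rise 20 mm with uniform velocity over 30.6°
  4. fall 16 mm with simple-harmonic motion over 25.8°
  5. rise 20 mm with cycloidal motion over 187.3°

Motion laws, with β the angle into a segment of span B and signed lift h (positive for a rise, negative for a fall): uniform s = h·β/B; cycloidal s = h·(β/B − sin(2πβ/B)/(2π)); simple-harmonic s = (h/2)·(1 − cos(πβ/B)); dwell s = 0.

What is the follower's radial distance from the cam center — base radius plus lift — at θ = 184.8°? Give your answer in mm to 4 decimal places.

seg 1 [0°–55.4°] cycloidal, h=25: full span → s += 25 → s = 25.0000
seg 2 [55.4°–116.3°] cycloidal, h=23: full span → s += 23 → s = 48.0000
seg 3 [116.3°–146.9°] uniform, h=20: full span → s += 20 → s = 68.0000
seg 4 [146.9°–172.7°] simple-harmonic, h=-16: full span → s += -16 → s = 52.0000
seg 5 [172.7°–360°] cycloidal, h=20: θ=184.8° here. β=12.1, B=187.3. 20·(0.0646 − sin(2π·0.0646)/(2π)) = 0.0352 → s = 52.0352
radial distance = base radius + s = 13 + 52.0352 = 65.0352

65.0352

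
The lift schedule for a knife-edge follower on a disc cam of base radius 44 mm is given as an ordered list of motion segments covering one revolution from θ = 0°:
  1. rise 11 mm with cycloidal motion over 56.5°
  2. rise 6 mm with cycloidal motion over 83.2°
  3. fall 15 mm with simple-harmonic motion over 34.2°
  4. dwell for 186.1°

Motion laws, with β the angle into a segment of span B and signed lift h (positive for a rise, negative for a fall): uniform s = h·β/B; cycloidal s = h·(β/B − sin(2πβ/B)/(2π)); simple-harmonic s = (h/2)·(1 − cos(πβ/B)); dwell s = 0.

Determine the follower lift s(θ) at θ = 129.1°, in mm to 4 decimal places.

seg 1 [0°–56.5°] cycloidal, h=11: full span → s += 11 → s = 11.0000
seg 2 [56.5°–139.7°] cycloidal, h=6: θ=129.1° here. β=72.6, B=83.2. 6·(0.8726 − sin(2π·0.8726)/(2π)) = 5.9209 → s = 16.9209

16.9209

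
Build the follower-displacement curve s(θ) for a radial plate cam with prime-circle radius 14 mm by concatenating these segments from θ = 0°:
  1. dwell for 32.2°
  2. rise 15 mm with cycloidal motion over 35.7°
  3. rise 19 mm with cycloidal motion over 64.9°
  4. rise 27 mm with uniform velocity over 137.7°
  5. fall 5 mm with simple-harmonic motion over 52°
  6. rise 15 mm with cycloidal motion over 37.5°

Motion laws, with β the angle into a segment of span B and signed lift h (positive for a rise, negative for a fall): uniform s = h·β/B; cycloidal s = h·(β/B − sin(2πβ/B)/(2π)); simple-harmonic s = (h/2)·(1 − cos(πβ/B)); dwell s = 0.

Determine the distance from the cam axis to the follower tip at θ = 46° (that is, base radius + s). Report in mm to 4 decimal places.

seg 1 [0°–32.2°] dwell: s stays 0.0000
seg 2 [32.2°–67.9°] cycloidal, h=15: θ=46° here. β=13.8, B=35.7. 15·(0.3866 − sin(2π·0.3866)/(2π)) = 4.2371 → s = 4.2371
radial distance = base radius + s = 14 + 4.2371 = 18.2371

18.2371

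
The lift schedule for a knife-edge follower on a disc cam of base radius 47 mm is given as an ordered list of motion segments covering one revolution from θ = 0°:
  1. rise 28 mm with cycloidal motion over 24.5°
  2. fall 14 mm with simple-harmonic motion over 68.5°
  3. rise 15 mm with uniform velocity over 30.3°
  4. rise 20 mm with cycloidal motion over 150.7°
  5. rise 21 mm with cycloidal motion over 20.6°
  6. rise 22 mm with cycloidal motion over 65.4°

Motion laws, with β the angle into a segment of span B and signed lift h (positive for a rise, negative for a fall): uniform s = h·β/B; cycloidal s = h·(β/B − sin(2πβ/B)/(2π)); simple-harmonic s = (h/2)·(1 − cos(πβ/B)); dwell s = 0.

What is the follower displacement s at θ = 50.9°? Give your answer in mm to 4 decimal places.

seg 1 [0°–24.5°] cycloidal, h=28: full span → s += 28 → s = 28.0000
seg 2 [24.5°–93°] simple-harmonic, h=-14: θ=50.9° here. β=26.4, B=68.5. -14/2·(1 − cos(π·0.3854)) = -4.5339 → s = 23.4661

23.4661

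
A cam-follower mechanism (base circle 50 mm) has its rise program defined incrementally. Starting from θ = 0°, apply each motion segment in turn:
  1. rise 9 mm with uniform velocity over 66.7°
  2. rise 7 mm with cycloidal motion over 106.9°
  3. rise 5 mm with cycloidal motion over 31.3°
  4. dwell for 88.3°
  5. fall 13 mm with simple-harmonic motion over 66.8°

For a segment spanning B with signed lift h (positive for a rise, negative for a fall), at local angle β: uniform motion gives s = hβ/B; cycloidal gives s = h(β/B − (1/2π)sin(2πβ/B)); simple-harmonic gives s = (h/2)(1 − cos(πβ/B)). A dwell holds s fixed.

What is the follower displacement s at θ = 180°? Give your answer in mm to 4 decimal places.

seg 1 [0°–66.7°] uniform, h=9: full span → s += 9 → s = 9.0000
seg 2 [66.7°–173.6°] cycloidal, h=7: full span → s += 7 → s = 16.0000
seg 3 [173.6°–204.9°] cycloidal, h=5: θ=180° here. β=6.4, B=31.3. 5·(0.2045 − sin(2π·0.2045)/(2π)) = 0.2589 → s = 16.2589

16.2589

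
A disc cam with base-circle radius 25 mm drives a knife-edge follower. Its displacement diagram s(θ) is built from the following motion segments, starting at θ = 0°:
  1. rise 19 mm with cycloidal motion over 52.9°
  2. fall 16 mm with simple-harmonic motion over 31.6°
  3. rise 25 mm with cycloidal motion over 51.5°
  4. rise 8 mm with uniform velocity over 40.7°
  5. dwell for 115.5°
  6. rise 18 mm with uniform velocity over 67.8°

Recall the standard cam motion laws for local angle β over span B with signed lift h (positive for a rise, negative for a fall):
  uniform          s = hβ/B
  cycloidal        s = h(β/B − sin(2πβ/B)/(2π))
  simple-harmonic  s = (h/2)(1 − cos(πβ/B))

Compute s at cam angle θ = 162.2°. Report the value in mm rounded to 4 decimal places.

seg 1 [0°–52.9°] cycloidal, h=19: full span → s += 19 → s = 19.0000
seg 2 [52.9°–84.5°] simple-harmonic, h=-16: full span → s += -16 → s = 3.0000
seg 3 [84.5°–136°] cycloidal, h=25: full span → s += 25 → s = 28.0000
seg 4 [136°–176.7°] uniform, h=8: θ=162.2° here. β=26.2, B=40.7. 8·26.2/40.7 = 5.1499 → s = 33.1499

33.1499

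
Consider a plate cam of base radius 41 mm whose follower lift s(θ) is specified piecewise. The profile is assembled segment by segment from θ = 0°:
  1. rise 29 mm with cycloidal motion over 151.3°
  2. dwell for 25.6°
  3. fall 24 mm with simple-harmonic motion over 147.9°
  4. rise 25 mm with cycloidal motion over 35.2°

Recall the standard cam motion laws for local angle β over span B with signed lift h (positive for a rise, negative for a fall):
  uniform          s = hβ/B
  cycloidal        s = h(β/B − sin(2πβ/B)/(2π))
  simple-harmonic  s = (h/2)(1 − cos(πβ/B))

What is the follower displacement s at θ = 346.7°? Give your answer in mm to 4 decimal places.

seg 1 [0°–151.3°] cycloidal, h=29: full span → s += 29 → s = 29.0000
seg 2 [151.3°–176.9°] dwell: s stays 29.0000
seg 3 [176.9°–324.8°] simple-harmonic, h=-24: full span → s += -24 → s = 5.0000
seg 4 [324.8°–360°] cycloidal, h=25: θ=346.7° here. β=21.9, B=35.2. 25·(0.6222 − sin(2π·0.6222)/(2π)) = 18.3168 → s = 23.3168

23.3168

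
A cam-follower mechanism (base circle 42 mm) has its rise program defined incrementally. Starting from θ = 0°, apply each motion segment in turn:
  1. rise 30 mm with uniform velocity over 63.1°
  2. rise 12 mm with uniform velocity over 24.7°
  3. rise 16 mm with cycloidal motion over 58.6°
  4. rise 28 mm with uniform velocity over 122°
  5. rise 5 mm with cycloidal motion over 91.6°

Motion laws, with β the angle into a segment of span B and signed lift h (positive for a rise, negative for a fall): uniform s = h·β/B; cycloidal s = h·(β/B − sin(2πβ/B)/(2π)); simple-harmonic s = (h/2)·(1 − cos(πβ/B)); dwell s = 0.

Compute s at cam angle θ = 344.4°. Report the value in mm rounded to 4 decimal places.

seg 1 [0°–63.1°] uniform, h=30: full span → s += 30 → s = 30.0000
seg 2 [63.1°–87.8°] uniform, h=12: full span → s += 12 → s = 42.0000
seg 3 [87.8°–146.4°] cycloidal, h=16: full span → s += 16 → s = 58.0000
seg 4 [146.4°–268.4°] uniform, h=28: full span → s += 28 → s = 86.0000
seg 5 [268.4°–360°] cycloidal, h=5: θ=344.4° here. β=76, B=91.6. 5·(0.8297 − sin(2π·0.8297)/(2π)) = 4.8465 → s = 90.8465

90.8465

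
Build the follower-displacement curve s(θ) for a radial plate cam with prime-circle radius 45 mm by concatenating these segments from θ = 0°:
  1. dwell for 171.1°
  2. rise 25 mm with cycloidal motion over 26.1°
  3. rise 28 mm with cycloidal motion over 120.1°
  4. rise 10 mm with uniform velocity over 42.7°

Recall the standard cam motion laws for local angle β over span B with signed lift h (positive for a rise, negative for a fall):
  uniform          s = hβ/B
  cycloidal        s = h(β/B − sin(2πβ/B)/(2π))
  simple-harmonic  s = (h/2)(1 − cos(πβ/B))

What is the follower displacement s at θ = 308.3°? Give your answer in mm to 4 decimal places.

seg 1 [0°–171.1°] dwell: s stays 0.0000
seg 2 [171.1°–197.2°] cycloidal, h=25: full span → s += 25 → s = 25.0000
seg 3 [197.2°–317.3°] cycloidal, h=28: θ=308.3° here. β=111.1, B=120.1. 28·(0.9251 − sin(2π·0.9251)/(2π)) = 27.9233 → s = 52.9233

52.9233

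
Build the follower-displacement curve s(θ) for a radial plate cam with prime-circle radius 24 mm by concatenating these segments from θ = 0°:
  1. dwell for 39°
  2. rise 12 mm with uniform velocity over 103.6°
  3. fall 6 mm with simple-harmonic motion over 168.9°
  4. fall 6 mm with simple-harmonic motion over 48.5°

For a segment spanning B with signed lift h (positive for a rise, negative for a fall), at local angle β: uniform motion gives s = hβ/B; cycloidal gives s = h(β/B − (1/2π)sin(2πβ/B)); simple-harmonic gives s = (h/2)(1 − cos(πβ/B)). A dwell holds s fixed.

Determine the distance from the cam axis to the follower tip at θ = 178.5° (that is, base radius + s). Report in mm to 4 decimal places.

seg 1 [0°–39°] dwell: s stays 0.0000
seg 2 [39°–142.6°] uniform, h=12: full span → s += 12 → s = 12.0000
seg 3 [142.6°–311.5°] simple-harmonic, h=-6: θ=178.5° here. β=35.9, B=168.9. -6/2·(1 − cos(π·0.2126)) = -0.6444 → s = 11.3556
radial distance = base radius + s = 24 + 11.3556 = 35.3556

35.3556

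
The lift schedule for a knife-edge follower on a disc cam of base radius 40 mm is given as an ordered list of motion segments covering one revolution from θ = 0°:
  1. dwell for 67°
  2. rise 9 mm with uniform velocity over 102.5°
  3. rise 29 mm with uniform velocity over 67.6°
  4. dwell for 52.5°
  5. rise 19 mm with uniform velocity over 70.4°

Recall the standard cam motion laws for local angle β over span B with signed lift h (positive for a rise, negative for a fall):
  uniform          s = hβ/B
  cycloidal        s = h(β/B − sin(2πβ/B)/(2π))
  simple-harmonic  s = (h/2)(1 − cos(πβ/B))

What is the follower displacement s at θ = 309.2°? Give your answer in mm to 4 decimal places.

seg 1 [0°–67°] dwell: s stays 0.0000
seg 2 [67°–169.5°] uniform, h=9: full span → s += 9 → s = 9.0000
seg 3 [169.5°–237.1°] uniform, h=29: full span → s += 29 → s = 38.0000
seg 4 [237.1°–289.6°] dwell: s stays 38.0000
seg 5 [289.6°–360°] uniform, h=19: θ=309.2° here. β=19.6, B=70.4. 19·19.6/70.4 = 5.2898 → s = 43.2898

43.2898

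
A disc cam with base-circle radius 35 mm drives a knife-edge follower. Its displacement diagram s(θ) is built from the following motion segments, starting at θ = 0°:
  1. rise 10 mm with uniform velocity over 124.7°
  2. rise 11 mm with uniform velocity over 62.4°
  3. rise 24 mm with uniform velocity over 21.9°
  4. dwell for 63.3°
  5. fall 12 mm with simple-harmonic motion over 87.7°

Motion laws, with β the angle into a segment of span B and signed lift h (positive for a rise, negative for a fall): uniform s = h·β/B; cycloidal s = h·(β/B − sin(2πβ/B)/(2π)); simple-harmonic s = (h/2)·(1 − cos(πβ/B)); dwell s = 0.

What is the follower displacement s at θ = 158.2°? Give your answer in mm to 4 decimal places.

seg 1 [0°–124.7°] uniform, h=10: full span → s += 10 → s = 10.0000
seg 2 [124.7°–187.1°] uniform, h=11: θ=158.2° here. β=33.5, B=62.4. 11·33.5/62.4 = 5.9054 → s = 15.9054

15.9054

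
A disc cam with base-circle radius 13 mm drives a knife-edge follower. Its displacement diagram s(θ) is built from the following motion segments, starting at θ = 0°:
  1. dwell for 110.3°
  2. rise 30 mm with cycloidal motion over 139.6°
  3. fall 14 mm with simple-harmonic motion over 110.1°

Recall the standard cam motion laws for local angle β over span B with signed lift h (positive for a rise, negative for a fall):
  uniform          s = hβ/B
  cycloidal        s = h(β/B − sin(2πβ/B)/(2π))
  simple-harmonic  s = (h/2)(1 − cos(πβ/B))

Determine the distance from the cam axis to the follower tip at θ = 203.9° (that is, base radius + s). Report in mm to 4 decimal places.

seg 1 [0°–110.3°] dwell: s stays 0.0000
seg 2 [110.3°–249.9°] cycloidal, h=30: θ=203.9° here. β=93.6, B=139.6. 30·(0.6705 − sin(2π·0.6705)/(2π)) = 24.3057 → s = 24.3057
radial distance = base radius + s = 13 + 24.3057 = 37.3057

37.3057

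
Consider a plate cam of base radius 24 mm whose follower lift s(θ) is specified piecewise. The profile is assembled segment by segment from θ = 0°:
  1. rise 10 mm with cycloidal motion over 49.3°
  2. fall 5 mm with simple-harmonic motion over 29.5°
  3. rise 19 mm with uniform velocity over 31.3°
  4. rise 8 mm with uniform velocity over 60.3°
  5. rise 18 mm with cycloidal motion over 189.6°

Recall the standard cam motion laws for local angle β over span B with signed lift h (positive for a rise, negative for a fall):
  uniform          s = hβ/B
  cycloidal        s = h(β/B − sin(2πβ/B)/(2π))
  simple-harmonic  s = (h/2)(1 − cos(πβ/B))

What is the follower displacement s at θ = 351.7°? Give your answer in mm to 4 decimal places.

seg 1 [0°–49.3°] cycloidal, h=10: full span → s += 10 → s = 10.0000
seg 2 [49.3°–78.8°] simple-harmonic, h=-5: full span → s += -5 → s = 5.0000
seg 3 [78.8°–110.1°] uniform, h=19: full span → s += 19 → s = 24.0000
seg 4 [110.1°–170.4°] uniform, h=8: full span → s += 8 → s = 32.0000
seg 5 [170.4°–360°] cycloidal, h=18: θ=351.7° here. β=181.3, B=189.6. 18·(0.9562 − sin(2π·0.9562)/(2π)) = 17.9901 → s = 49.9901

49.9901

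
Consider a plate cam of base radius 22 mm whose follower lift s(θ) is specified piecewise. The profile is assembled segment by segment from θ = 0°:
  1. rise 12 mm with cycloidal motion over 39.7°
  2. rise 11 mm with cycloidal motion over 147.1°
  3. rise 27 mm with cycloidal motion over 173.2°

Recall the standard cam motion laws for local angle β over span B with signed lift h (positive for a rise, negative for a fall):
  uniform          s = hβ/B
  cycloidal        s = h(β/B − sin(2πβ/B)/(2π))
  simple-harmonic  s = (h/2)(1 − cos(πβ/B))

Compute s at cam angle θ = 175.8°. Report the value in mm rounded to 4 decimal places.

seg 1 [0°–39.7°] cycloidal, h=12: full span → s += 12 → s = 12.0000
seg 2 [39.7°–186.8°] cycloidal, h=11: θ=175.8° here. β=136.1, B=147.1. 11·(0.9252 − sin(2π·0.9252)/(2π)) = 10.9701 → s = 22.9701

22.9701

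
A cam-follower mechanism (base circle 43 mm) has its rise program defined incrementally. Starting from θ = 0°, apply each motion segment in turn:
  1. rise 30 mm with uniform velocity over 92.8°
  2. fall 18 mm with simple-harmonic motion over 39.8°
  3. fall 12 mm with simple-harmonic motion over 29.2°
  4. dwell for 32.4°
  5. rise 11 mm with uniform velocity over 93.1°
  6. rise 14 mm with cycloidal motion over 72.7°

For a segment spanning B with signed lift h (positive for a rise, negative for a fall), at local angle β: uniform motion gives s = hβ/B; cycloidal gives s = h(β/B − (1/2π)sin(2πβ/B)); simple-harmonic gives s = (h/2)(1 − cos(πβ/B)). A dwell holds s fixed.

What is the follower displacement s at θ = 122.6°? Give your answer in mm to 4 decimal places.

seg 1 [0°–92.8°] uniform, h=30: full span → s += 30 → s = 30.0000
seg 2 [92.8°–132.6°] simple-harmonic, h=-18: θ=122.6° here. β=29.8, B=39.8. -18/2·(1 − cos(π·0.7487)) = -15.3388 → s = 14.6612

14.6612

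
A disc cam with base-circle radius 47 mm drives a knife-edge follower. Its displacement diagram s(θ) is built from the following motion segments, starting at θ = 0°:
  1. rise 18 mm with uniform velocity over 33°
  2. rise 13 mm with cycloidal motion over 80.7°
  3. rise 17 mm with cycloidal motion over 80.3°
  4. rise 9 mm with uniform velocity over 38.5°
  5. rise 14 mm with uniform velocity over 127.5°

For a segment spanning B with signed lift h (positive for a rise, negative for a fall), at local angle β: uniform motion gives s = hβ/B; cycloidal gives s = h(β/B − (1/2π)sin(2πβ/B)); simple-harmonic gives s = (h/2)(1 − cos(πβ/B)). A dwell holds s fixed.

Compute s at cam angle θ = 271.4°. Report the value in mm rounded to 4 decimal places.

seg 1 [0°–33°] uniform, h=18: full span → s += 18 → s = 18.0000
seg 2 [33°–113.7°] cycloidal, h=13: full span → s += 13 → s = 31.0000
seg 3 [113.7°–194°] cycloidal, h=17: full span → s += 17 → s = 48.0000
seg 4 [194°–232.5°] uniform, h=9: full span → s += 9 → s = 57.0000
seg 5 [232.5°–360°] uniform, h=14: θ=271.4° here. β=38.9, B=127.5. 14·38.9/127.5 = 4.2714 → s = 61.2714

61.2714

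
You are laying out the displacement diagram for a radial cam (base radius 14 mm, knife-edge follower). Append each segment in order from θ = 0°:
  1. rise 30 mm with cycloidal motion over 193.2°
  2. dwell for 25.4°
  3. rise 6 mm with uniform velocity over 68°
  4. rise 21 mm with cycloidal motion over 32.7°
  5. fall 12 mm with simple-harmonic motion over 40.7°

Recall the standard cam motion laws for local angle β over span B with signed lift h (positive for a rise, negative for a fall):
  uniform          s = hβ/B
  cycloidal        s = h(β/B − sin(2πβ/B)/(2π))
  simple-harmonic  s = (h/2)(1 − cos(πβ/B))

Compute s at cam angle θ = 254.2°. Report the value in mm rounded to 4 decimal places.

seg 1 [0°–193.2°] cycloidal, h=30: full span → s += 30 → s = 30.0000
seg 2 [193.2°–218.6°] dwell: s stays 30.0000
seg 3 [218.6°–286.6°] uniform, h=6: θ=254.2° here. β=35.6, B=68. 6·35.6/68 = 3.1412 → s = 33.1412

33.1412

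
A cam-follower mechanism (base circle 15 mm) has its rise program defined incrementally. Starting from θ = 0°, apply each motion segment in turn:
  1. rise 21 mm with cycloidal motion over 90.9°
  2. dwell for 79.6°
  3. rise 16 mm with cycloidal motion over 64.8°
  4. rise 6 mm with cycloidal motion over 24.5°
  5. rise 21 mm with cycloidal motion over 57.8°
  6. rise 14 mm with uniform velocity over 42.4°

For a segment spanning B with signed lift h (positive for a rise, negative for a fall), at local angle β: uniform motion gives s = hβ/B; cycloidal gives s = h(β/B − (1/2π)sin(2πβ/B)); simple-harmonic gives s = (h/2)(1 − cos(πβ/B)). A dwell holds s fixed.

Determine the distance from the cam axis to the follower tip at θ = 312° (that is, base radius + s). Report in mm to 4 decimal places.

seg 1 [0°–90.9°] cycloidal, h=21: full span → s += 21 → s = 21.0000
seg 2 [90.9°–170.5°] dwell: s stays 21.0000
seg 3 [170.5°–235.3°] cycloidal, h=16: full span → s += 16 → s = 37.0000
seg 4 [235.3°–259.8°] cycloidal, h=6: full span → s += 6 → s = 43.0000
seg 5 [259.8°–317.6°] cycloidal, h=21: θ=312° here. β=52.2, B=57.8. 21·(0.9031 − sin(2π·0.9031)/(2π)) = 20.8766 → s = 63.8766
radial distance = base radius + s = 15 + 63.8766 = 78.8766

78.8766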